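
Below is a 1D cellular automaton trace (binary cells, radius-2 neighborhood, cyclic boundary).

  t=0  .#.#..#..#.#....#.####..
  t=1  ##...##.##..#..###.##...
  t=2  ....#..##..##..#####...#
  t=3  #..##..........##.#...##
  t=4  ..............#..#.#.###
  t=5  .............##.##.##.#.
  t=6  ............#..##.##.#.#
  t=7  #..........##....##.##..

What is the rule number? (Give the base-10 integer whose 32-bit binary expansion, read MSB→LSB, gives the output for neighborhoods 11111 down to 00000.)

  [31] ##### => .  t=2,i=17
  [30] ####. => #  t=0,i=20
  [29] ###.# => #  t=1,i=17
  [28] ###.. => .  t=0,i=21
  [27] ##.## => #  t=1,i=7
  [26] ##.#. => #  t=3,i=17
  [25] ##..# => .  t=1,i=10
  [24] ##... => .  t=0,i=22
  [23] #.### => .  t=0,i=18
  [22] #.##. => #  t=1,i=8
  [21] #.#.# => #  t=4,i=19
  [20] #.#.. => .  t=0,i=3
  [19] #..## => .  t=1,i=14
  [18] #..#. => #  t=0,i=5
  [17] #...# => .  t=0,i=23
  [16] #.... => .  t=0,i=13
  [15] .#### => #  t=0,i=19
  [14] .###. => #  t=1,i=16
  [13] .##.# => .  t=1,i=6
  [12] .##.. => .  t=1,i=1
  [11] .#.## => #  t=0,i=17
  [10] .#.#. => .  t=0,i=2
  [9] .#..# => .  t=0,i=4
  [8] .#... => #  t=0,i=12
  [7] ..### => #  t=1,i=15
  [6] ..##. => .  t=1,i=0
  [5] ..#.# => #  t=0,i=1
  [4] ..#.. => #  t=0,i=6
  [3] ...## => #  t=1,i=4
  [2] ...#. => #  t=0,i=0
  [1] ....# => .  t=0,i=14
  [0] ..... => .  t=3,i=7
  bits 01101100011001001100100110111100 = 1818544572

1818544572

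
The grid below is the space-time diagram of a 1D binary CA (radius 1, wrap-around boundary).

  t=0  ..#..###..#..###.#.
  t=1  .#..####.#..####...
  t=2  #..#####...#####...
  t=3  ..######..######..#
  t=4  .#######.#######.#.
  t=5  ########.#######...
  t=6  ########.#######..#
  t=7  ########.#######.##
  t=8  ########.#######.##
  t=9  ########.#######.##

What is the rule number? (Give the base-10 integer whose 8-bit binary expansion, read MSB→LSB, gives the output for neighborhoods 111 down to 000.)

202

  [7] ### => #  t=0,i=6
  [6] ##. => #  t=0,i=7
  [5] #.# => .  t=0,i=16
  [4] #.. => .  t=0,i=3
  [3] .## => #  t=0,i=5
  [2] .#. => .  t=0,i=2
  [1] ..# => #  t=0,i=1
  [0] ... => .  t=0,i=0
  bits 11001010 = 202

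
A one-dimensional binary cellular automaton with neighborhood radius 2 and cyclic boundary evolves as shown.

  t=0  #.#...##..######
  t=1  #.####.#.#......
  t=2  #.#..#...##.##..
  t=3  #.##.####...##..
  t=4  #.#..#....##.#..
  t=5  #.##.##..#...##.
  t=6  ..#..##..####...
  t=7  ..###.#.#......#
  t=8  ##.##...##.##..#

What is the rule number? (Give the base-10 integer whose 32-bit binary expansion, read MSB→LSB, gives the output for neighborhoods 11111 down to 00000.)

551179065

  nb #####: next=.  (t=0,i=12, bit31=0)
  nb ####.: next=.  (t=0,i=15, bit30=0)
  nb ###.#: next=#  (t=0,i=0, bit29=1)
  nb ###..: next=.  (t=3,i=8, bit28=0)
  nb ##.##: next=.  (t=2,i=11, bit27=0)
  nb ##.#.: next=.  (t=0,i=1, bit26=0)
  nb ##..#: next=.  (t=0,i=8, bit25=0)
  nb ##...: next=.  (t=3,i=9, bit24=0)
  nb #.###: next=#  (t=1,i=2, bit23=1)
  nb #.##.: next=#  (t=2,i=12, bit22=1)
  nb #.#.#: next=.  (t=1,i=7, bit21=0)
  nb #.#..: next=#  (t=0,i=2, bit20=1)
  nb #..##: next=#  (t=0,i=9, bit19=1)
  nb #..#.: next=.  (t=2,i=4, bit18=0)
  nb #...#: next=#  (t=0,i=4, bit17=1)
  nb #....: next=.  (t=1,i=11, bit16=0)
  nb .####: next=.  (t=0,i=11, bit15=0)
  nb .###.: next=#  (t=7,i=3, bit14=1)
  nb .##.#: next=.  (t=2,i=10, bit13=0)
  nb .##..: next=#  (t=0,i=7, bit12=1)
  nb .#.##: next=.  (t=1,i=1, bit11=0)
  nb .#.#.: next=.  (t=1,i=8, bit10=0)
  nb .#..#: next=#  (t=2,i=3, bit9=1)
  nb .#...: next=#  (t=0,i=3, bit8=1)
  nb ..###: next=.  (t=0,i=10, bit7=0)
  nb ..##.: next=.  (t=0,i=6, bit6=0)
  nb ..#.#: next=#  (t=1,i=0, bit5=1)
  nb ..#..: next=#  (t=2,i=5, bit4=1)
  nb ...##: next=#  (t=0,i=5, bit3=1)
  nb ...#.: next=.  (t=1,i=15, bit2=0)
  nb ....#: next=.  (t=1,i=14, bit1=0)
  nb .....: next=#  (t=1,i=12, bit0=1)
  bits 00100000110110100101001100111001 = 551179065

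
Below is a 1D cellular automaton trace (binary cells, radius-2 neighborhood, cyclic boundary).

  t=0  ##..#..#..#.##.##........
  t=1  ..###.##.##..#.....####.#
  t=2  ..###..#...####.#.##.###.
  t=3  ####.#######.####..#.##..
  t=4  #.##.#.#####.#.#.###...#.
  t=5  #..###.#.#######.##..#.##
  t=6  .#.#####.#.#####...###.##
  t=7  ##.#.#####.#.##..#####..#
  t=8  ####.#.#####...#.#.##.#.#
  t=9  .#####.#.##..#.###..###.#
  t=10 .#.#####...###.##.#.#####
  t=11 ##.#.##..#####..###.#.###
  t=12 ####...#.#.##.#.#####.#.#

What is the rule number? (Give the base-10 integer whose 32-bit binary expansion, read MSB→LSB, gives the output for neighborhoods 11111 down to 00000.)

3869664697

  [31] ##### => #  t=3,i=7
  [30] ####. => #  t=1,i=21
  [29] ###.# => #  t=1,i=4
  [28] ###.. => .  t=2,i=4
  [27] ##.## => .  t=0,i=14
  [26] ##.#. => #  t=1,i=23
  [25] ##..# => #  t=0,i=2
  [24] ##... => .  t=0,i=17
  [23] #.### => #  t=2,i=21
  [22] #.##. => .  t=0,i=12
  [21] #.#.# => #  t=2,i=16
  [20] #.#.. => .  t=1,i=24
  [19] #..## => .  t=1,i=1
  [18] #..#. => #  t=0,i=3
  [17] #...# => #  t=2,i=0
  [16] #.... => .  t=0,i=18
  [15] .#### => .  t=1,i=20
  [14] .###. => #  t=1,i=3
  [13] .##.# => #  t=0,i=13
  [12] .##.. => .  t=0,i=1
  [11] .#.## => .  t=0,i=11
  [10] .#.#. => #  t=4,i=14
  [9] .#..# => .  t=0,i=5
  [8] .#... => #  t=1,i=14
  [7] ..### => #  t=1,i=2
  [6] ..##. => .  t=0,i=0
  [5] ..#.# => #  t=0,i=10
  [4] ..#.. => #  t=0,i=4
  [3] ...## => #  t=0,i=24
  [2] ...#. => .  t=4,i=22
  [1] ....# => .  t=0,i=23
  [0] ..... => #  t=0,i=19
  bits 11100110101001100110010110111001 = 3869664697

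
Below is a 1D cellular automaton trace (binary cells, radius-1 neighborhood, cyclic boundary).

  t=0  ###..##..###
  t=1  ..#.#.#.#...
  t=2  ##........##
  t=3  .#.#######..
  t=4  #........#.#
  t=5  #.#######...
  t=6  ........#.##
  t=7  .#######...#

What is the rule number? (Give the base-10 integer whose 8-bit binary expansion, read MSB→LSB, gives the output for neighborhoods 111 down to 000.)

  [7] ### => .  t=0,i=0
  [6] ##. => #  t=0,i=2
  [5] #.# => .  t=1,i=3
  [4] #.. => .  t=0,i=3
  [3] .## => .  t=0,i=5
  [2] .#. => .  t=1,i=2
  [1] ..# => #  t=0,i=4
  [0] ... => #  t=1,i=0
  bits 01000011 = 67

67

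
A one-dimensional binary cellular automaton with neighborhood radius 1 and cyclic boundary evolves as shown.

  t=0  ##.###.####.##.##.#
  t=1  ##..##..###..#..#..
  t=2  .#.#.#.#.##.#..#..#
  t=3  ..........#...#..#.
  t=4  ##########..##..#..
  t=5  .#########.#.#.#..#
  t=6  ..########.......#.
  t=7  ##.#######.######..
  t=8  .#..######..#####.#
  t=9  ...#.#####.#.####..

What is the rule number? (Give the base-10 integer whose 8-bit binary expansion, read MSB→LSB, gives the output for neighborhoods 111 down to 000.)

195

  [7] ### => #  t=0,i=0
  [6] ##. => #  t=0,i=1
  [5] #.# => .  t=0,i=2
  [4] #.. => .  t=1,i=2
  [3] .## => .  t=0,i=3
  [2] .#. => .  t=1,i=13
  [1] ..# => #  t=1,i=3
  [0] ... => #  t=3,i=0
  bits 11000011 = 195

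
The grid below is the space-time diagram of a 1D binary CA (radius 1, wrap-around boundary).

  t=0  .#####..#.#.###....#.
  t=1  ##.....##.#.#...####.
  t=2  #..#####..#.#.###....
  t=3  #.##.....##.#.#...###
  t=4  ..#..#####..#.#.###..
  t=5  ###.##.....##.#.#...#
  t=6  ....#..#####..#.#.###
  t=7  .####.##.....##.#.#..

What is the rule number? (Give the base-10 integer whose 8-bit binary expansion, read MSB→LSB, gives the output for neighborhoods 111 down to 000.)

  ###|.  b7=0 t=0,i=2
  ##.|.  b6=0 t=0,i=5
  #.#|.  b5=0 t=0,i=9
  #..|.  b4=0 t=0,i=6
  .##|#  b3=1 t=0,i=1
  .#.|#  b2=1 t=0,i=8
  ..#|#  b1=1 t=0,i=0
  ...|#  b0=1 t=0,i=16
  bits 00001111 = 15

15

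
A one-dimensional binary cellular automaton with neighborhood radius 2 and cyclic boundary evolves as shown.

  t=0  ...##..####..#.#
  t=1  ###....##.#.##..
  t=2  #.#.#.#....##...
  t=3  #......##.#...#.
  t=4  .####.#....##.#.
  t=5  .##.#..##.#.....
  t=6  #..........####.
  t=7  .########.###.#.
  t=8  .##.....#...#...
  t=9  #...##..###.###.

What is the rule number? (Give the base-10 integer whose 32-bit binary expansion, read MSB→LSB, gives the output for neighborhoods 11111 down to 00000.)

  [31] ##### => .  t=7,i=3
  [30] ####. => .  t=0,i=9
  [29] ###.# => #  t=4,i=4
  [28] ###.. => #  t=0,i=10
  [27] ##.## => .  t=7,i=9
  [26] ##.#. => .  t=1,i=9
  [25] ##..# => .  t=0,i=5
  [24] ##... => .  t=1,i=3
  [23] #.### => .  t=7,i=10
  [22] #.##. => #  t=1,i=12
  [21] #.#.# => .  t=1,i=10
  [20] #.#.. => .  t=0,i=15
  [19] #..## => .  t=0,i=6
  [18] #..#. => #  t=0,i=12
  [17] #...# => #  t=0,i=1
  [16] #.... => #  t=1,i=4
  [15] .#### => #  t=0,i=8
  [14] .###. => .  t=1,i=1
  [13] .##.# => .  t=1,i=8
  [12] .##.. => .  t=0,i=4
  [11] .#.## => #  t=1,i=11
  [10] .#.#. => .  t=0,i=14
  [9] .#..# => .  t=4,i=15
  [8] .#... => #  t=0,i=0
  [7] ..### => #  t=0,i=7
  [6] ..##. => .  t=0,i=3
  [5] ..#.# => #  t=0,i=13
  [4] ..#.. => #  t=8,i=8
  [3] ...## => #  t=0,i=2
  [2] ...#. => .  t=2,i=15
  [1] ....# => .  t=1,i=5
  [0] ..... => #  t=3,i=3
  bits 00110000010001111000100110111001 = 809994681

809994681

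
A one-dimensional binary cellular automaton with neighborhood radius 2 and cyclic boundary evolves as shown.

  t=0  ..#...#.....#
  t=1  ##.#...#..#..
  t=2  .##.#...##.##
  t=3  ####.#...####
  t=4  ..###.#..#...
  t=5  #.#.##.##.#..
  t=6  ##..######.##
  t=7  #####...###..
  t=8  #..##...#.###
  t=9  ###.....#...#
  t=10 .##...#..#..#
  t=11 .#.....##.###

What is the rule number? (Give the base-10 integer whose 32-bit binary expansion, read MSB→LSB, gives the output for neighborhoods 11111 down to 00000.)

  ##### -> .   bit 31 = 0  t=3,i=0
  ####. -> #   bit 30 = 1  t=3,i=2
  ###.# -> #   bit 29 = 1  t=3,i=3
  ###.. -> #   bit 28 = 1  t=6,i=1
  ##.## -> #   bit 27 = 1  t=2,i=0
  ##.#. -> #   bit 26 = 1  t=1,i=2
  ##..# -> #   bit 25 = 1  t=6,i=2
  ##... -> .   bit 24 = 0  t=7,i=5
  #.### -> .   bit 23 = 0  t=6,i=11
  #.##. -> #   bit 22 = 1  t=2,i=1
  #.#.# -> .   bit 21 = 0  t=5,i=2
  #.#.. -> .   bit 20 = 0  t=1,i=3
  #..## -> #   bit 19 = 1  t=1,i=12
  #..#. -> #   bit 18 = 1  t=0,i=1
  #...# -> .   bit 17 = 0  t=0,i=4
  #.... -> .   bit 16 = 0  t=0,i=8
  .#### -> .   bit 15 = 0  t=3,i=10
  .###. -> .   bit 14 = 0  t=4,i=3
  .##.# -> #   bit 13 = 1  t=1,i=1
  .##.. -> .   bit 12 = 0  t=8,i=4
  .#.## -> .   bit 11 = 0  t=5,i=3
  .#.#. -> #   bit 10 = 1  t=5,i=1
  .#..# -> #   bit 9 = 1  t=0,i=0
  .#... -> #   bit 8 = 1  t=0,i=3
  ..### -> #   bit 7 = 1  t=3,i=9
  ..##. -> .   bit 6 = 0  t=1,i=0
  ..#.# -> #   bit 5 = 1  t=5,i=0
  ..#.. -> .   bit 4 = 0  t=0,i=2
  ...## -> .   bit 3 = 0  t=2,i=7
  ...#. -> .   bit 2 = 0  t=0,i=5
  ....# -> #   bit 1 = 1  t=0,i=10
  ..... -> .   bit 0 = 0  t=0,i=9
  bits 01111110010011000010011110100010 = 2118920098

2118920098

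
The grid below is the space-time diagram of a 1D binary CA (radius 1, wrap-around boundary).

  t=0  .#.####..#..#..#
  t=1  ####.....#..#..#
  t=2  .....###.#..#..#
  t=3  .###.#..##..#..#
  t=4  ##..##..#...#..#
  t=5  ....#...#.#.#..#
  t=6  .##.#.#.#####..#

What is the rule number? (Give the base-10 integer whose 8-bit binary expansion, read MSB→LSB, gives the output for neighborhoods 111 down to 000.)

  nb ###: next=.  (t=0,i=4, bit7=0)
  nb ##.: next=.  (t=0,i=6, bit6=0)
  nb #.#: next=#  (t=0,i=0, bit5=1)
  nb #..: next=.  (t=0,i=7, bit4=0)
  nb .##: next=#  (t=0,i=3, bit3=1)
  nb .#.: next=#  (t=0,i=1, bit2=1)
  nb ..#: next=.  (t=0,i=8, bit1=0)
  nb ...: next=#  (t=1,i=5, bit0=1)
  bits 00101101 = 45

45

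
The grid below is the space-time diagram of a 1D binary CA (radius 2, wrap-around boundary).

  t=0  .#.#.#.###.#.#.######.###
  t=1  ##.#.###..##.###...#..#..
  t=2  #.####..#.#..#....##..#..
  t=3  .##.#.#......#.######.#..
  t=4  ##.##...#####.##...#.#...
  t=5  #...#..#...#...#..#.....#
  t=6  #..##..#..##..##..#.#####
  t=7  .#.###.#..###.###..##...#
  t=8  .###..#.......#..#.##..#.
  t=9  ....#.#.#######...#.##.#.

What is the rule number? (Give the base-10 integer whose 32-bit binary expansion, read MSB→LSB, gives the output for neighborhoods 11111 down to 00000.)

  [31] ##### => .  t=0,i=17
  [30] ####. => #  t=0,i=19
  [29] ###.# => .  t=0,i=9
  [28] ###.. => .  t=1,i=7
  [27] ##.## => .  t=0,i=21
  [26] ##.#. => #  t=0,i=0
  [25] ##..# => #  t=1,i=8
  [24] ##... => .  t=1,i=16
  [23] #.### => #  t=0,i=7
  [22] #.##. => .  t=4,i=3
  [21] #.#.# => #  t=0,i=1
  [20] #.#.. => .  t=2,i=10
  [19] #..## => .  t=1,i=9
  [18] #..#. => .  t=1,i=21
  [17] #...# => .  t=1,i=17
  [16] #.... => #  t=2,i=15
  [15] .#### => .  t=0,i=16
  [14] .###. => .  t=0,i=8
  [13] .##.# => .  t=1,i=1
  [12] .##.. => #  t=2,i=19
  [11] .#.## => #  t=0,i=6
  [10] .#.#. => .  t=0,i=2
  [9] .#..# => .  t=1,i=20
  [8] .#... => .  t=2,i=14
  [7] ..### => .  t=4,i=8
  [6] ..##. => #  t=1,i=0
  [5] ..#.# => .  t=2,i=0
  [4] ..#.. => #  t=1,i=19
  [3] ...## => #  t=2,i=17
  [2] ...#. => #  t=1,i=18
  [1] ....# => #  t=2,i=16
  [0] ..... => #  t=3,i=9
  bits 01000110101000010001100001011111 = 1184962655

1184962655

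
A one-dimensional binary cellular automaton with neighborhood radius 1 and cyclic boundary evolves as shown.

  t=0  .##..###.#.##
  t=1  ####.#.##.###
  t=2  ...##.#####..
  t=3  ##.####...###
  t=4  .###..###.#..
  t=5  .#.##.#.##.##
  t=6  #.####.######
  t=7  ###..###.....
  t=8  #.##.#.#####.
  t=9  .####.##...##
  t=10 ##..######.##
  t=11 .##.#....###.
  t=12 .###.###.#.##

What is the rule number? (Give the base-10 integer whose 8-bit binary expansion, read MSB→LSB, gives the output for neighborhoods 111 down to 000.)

  nb ###: next=.  (t=0,i=6, bit7=0)
  nb ##.: next=#  (t=0,i=2, bit6=1)
  nb #.#: next=#  (t=0,i=0, bit5=1)
  nb #..: next=#  (t=0,i=3, bit4=1)
  nb .##: next=#  (t=0,i=1, bit3=1)
  nb .#.: next=.  (t=0,i=9, bit2=0)
  nb ..#: next=.  (t=0,i=4, bit1=0)
  nb ...: next=#  (t=2,i=0, bit0=1)
  bits 01111001 = 121

121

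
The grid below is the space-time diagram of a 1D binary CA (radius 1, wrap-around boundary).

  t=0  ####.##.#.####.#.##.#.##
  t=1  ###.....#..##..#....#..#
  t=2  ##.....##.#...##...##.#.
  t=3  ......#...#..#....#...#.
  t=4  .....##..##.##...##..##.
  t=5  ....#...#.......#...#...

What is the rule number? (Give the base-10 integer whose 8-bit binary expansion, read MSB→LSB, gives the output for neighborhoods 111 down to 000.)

  [7] ### => #  t=0,i=0
  [6] ##. => .  t=0,i=3
  [5] #.# => .  t=0,i=4
  [4] #.. => .  t=1,i=3
  [3] .## => .  t=0,i=5
  [2] .#. => #  t=0,i=8
  [1] ..# => #  t=1,i=7
  [0] ... => .  t=1,i=4
  bits 10000110 = 134

134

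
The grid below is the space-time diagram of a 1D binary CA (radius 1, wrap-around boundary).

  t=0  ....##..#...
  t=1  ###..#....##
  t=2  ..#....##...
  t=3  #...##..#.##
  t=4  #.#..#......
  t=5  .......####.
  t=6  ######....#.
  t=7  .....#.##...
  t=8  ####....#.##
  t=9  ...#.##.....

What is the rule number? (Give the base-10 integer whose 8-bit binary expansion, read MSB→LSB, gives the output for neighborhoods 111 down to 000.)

  [7] ### => .  t=1,i=0
  [6] ##. => #  t=0,i=5
  [5] #.# => .  t=3,i=9
  [4] #.. => .  t=0,i=6
  [3] .## => .  t=0,i=4
  [2] .#. => .  t=0,i=8
  [1] ..# => .  t=0,i=3
  [0] ... => #  t=0,i=0
  bits 01000001 = 65

65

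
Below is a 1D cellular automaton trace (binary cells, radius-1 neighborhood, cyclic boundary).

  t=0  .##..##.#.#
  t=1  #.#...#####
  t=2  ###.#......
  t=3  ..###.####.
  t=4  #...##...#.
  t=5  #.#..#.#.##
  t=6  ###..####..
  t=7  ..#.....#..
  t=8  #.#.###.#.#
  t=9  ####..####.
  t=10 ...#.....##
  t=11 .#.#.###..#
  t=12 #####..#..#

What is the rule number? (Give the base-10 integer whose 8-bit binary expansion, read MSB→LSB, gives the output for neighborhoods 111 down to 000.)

101

  nb ###: next=.  (t=1,i=7, bit7=0)
  nb ##.: next=#  (t=0,i=2, bit6=1)
  nb #.#: next=#  (t=0,i=0, bit5=1)
  nb #..: next=.  (t=0,i=3, bit4=0)
  nb .##: next=.  (t=0,i=1, bit3=0)
  nb .#.: next=#  (t=0,i=8, bit2=1)
  nb ..#: next=.  (t=0,i=4, bit1=0)
  nb ...: next=#  (t=1,i=4, bit0=1)
  bits 01100101 = 101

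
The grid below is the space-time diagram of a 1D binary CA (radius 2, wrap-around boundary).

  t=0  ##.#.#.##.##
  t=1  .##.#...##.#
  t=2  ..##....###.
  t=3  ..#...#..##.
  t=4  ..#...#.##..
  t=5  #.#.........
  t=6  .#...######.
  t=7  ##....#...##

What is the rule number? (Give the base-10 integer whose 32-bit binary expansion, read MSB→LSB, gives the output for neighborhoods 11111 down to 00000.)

1041032275

  [31] ##### => .  t=6,i=7
  [30] ####. => .  t=0,i=0
  [29] ###.# => #  t=0,i=1
  [28] ###.. => #  t=2,i=10
  [27] ##.## => #  t=0,i=9
  [26] ##.#. => #  t=0,i=2
  [25] ##..# => #  t=6,i=11
  [24] ##... => .  t=2,i=4
  [23] #.### => .  t=0,i=10
  [22] #.##. => .  t=0,i=7
  [21] #.#.# => .  t=0,i=3
  [20] #.#.. => .  t=1,i=4
  [19] #..## => #  t=3,i=8
  [18] #..#. => #  t=6,i=0
  [17] #...# => .  t=1,i=6
  [16] #.... => .  t=2,i=5
  [15] .#### => #  t=0,i=11
  [14] .###. => #  t=2,i=9
  [13] .##.# => #  t=0,i=8
  [12] .##.. => .  t=2,i=3
  [11] .#.## => .  t=0,i=6
  [10] .#.#. => #  t=0,i=4
  [9] .#..# => .  t=3,i=7
  [8] .#... => .  t=1,i=5
  [7] ..### => .  t=2,i=8
  [6] ..##. => #  t=1,i=8
  [5] ..#.# => .  t=4,i=6
  [4] ..#.. => #  t=3,i=2
  [3] ...## => .  t=1,i=7
  [2] ...#. => .  t=3,i=1
  [1] ....# => #  t=2,i=6
  [0] ..... => #  t=5,i=5
  bits 00111110000011001110010001010011 = 1041032275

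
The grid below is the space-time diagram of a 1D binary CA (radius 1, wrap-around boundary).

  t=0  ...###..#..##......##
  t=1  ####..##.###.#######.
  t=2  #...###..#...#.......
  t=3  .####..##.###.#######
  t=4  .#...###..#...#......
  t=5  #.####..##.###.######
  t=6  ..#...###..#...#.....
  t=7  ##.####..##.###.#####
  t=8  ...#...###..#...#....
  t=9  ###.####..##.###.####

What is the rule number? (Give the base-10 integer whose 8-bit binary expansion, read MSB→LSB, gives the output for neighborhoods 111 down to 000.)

27

  ###|.  b7=0 t=0,i=4
  ##.|.  b6=0 t=0,i=5
  #.#|.  b5=0 t=1,i=8
  #..|#  b4=1 t=0,i=0
  .##|#  b3=1 t=0,i=3
  .#.|.  b2=0 t=0,i=8
  ..#|#  b1=1 t=0,i=2
  ...|#  b0=1 t=0,i=1
  bits 00011011 = 27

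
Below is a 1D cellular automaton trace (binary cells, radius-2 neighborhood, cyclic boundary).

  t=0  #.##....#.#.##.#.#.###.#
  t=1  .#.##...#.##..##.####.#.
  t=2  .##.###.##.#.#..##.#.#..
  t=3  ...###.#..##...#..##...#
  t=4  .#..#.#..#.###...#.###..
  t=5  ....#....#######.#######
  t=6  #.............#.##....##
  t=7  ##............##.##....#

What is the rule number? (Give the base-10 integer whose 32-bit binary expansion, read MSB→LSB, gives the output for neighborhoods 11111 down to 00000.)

  ##### -> .   bit 31 = 0  t=5,i=11
  ####. -> #   bit 30 = 1  t=1,i=19
  ###.# -> .   bit 29 = 0  t=0,i=21
  ###.. -> #   bit 28 = 1  t=4,i=13
  ##.## -> #   bit 27 = 1  t=0,i=1
  ##.#. -> #   bit 26 = 1  t=0,i=14
  ##..# -> .   bit 25 = 0  t=1,i=12
  ##... -> #   bit 24 = 1  t=0,i=4
  #.### -> #   bit 23 = 1  t=0,i=19
  #.##. -> .   bit 22 = 0  t=0,i=2
  #.#.# -> #   bit 21 = 1  t=0,i=10
  #.#.. -> .   bit 20 = 0  t=1,i=22
  #..## -> #   bit 19 = 1  t=1,i=13
  #..#. -> .   bit 18 = 0  t=1,i=0
  #...# -> #   bit 17 = 1  t=1,i=6
  #.... -> .   bit 16 = 0  t=0,i=5
  .#### -> .   bit 15 = 0  t=1,i=18
  .###. -> #   bit 14 = 1  t=0,i=20
  .##.# -> .   bit 13 = 0  t=0,i=0
  .##.. -> #   bit 12 = 1  t=0,i=3
  .#.## -> #   bit 11 = 1  t=0,i=11
  .#.#. -> .   bit 10 = 0  t=0,i=9
  .#..# -> .   bit 9 = 0  t=1,i=23
  .#... -> .   bit 8 = 0  t=2,i=22
  ..### -> .   bit 7 = 0  t=3,i=3
  ..##. -> .   bit 6 = 0  t=1,i=14
  ..#.# -> #   bit 5 = 1  t=0,i=8
  ..#.. -> .   bit 4 = 0  t=3,i=15
  ...## -> .   bit 3 = 0  t=2,i=0
  ...#. -> .   bit 2 = 0  t=0,i=7
  ....# -> .   bit 1 = 0  t=0,i=6
  ..... -> .   bit 0 = 0  t=6,i=3
  bits 01011101101010100101100000100000 = 1571444768

1571444768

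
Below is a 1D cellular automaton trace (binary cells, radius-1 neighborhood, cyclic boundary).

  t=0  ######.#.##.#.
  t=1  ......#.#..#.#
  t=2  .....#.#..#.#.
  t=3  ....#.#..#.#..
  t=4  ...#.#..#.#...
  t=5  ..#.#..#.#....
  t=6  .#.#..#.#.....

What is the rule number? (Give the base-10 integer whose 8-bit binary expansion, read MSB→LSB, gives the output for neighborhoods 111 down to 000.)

  nb ###: next=.  (t=0,i=1, bit7=0)
  nb ##.: next=.  (t=0,i=5, bit6=0)
  nb #.#: next=#  (t=0,i=6, bit5=1)
  nb #..: next=.  (t=1,i=0, bit4=0)
  nb .##: next=.  (t=0,i=0, bit3=0)
  nb .#.: next=.  (t=0,i=7, bit2=0)
  nb ..#: next=#  (t=1,i=5, bit1=1)
  nb ...: next=.  (t=1,i=1, bit0=0)
  bits 00100010 = 34

34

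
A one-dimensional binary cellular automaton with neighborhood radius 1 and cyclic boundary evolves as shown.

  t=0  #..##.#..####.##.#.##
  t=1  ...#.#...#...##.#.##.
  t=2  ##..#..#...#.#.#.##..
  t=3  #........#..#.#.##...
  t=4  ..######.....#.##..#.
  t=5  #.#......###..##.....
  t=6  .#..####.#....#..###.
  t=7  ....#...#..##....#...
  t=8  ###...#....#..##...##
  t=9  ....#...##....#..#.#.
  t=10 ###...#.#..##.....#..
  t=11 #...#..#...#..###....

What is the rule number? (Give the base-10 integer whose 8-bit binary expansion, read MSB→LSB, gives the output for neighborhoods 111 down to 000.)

  ### -> .   bit 7 = 0  t=0,i=10
  ##. -> .   bit 6 = 0  t=0,i=0
  #.# -> #   bit 5 = 1  t=0,i=5
  #.. -> .   bit 4 = 0  t=0,i=1
  .## -> #   bit 3 = 1  t=0,i=3
  .#. -> .   bit 2 = 0  t=0,i=6
  ..# -> .   bit 1 = 0  t=0,i=2
  ... -> #   bit 0 = 1  t=1,i=0
  bits 00101001 = 41

41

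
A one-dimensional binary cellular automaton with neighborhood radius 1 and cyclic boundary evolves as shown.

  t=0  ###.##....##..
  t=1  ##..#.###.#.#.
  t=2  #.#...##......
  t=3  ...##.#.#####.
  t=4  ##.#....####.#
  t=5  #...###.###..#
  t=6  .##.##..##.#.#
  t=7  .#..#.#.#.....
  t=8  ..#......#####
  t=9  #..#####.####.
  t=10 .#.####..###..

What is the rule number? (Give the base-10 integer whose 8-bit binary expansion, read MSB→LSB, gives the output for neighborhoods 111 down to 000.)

153

  ### -> #   bit 7 = 1  t=0,i=1
  ##. -> .   bit 6 = 0  t=0,i=2
  #.# -> .   bit 5 = 0  t=0,i=3
  #.. -> #   bit 4 = 1  t=0,i=6
  .## -> #   bit 3 = 1  t=0,i=0
  .#. -> .   bit 2 = 0  t=1,i=4
  ..# -> .   bit 1 = 0  t=0,i=9
  ... -> #   bit 0 = 1  t=0,i=7
  bits 10011001 = 153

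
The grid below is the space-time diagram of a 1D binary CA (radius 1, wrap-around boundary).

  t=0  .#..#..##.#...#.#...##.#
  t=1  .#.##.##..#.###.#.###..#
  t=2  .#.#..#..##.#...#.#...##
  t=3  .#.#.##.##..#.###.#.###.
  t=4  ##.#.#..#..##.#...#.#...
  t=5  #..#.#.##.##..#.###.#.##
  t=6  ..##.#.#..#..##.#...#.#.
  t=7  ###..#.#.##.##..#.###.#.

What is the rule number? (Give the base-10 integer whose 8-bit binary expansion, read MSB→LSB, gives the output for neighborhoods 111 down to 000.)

  [7] ### => .  t=1,i=13
  [6] ##. => .  t=0,i=8
  [5] #.# => .  t=0,i=0
  [4] #.. => .  t=0,i=2
  [3] .## => #  t=0,i=7
  [2] .#. => #  t=0,i=1
  [1] ..# => #  t=0,i=3
  [0] ... => #  t=0,i=12
  bits 00001111 = 15

15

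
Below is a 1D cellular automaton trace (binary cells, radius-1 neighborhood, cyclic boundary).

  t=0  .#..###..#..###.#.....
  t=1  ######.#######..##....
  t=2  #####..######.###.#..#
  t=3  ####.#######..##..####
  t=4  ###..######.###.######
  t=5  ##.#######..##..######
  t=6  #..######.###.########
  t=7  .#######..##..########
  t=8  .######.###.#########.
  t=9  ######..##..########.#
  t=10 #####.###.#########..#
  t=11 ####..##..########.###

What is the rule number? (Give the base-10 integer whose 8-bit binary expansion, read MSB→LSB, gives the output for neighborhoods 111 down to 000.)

158

  ###|#  b7=1 t=0,i=5
  ##.|.  b6=0 t=0,i=6
  #.#|.  b5=0 t=0,i=15
  #..|#  b4=1 t=0,i=2
  .##|#  b3=1 t=0,i=4
  .#.|#  b2=1 t=0,i=1
  ..#|#  b1=1 t=0,i=0
  ...|.  b0=0 t=0,i=18
  bits 10011110 = 158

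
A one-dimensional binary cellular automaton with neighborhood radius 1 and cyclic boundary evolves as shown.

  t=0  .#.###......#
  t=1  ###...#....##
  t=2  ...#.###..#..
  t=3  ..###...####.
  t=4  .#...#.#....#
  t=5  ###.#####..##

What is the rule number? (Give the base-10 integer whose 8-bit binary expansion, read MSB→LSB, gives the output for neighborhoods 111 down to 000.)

54

  ###|.  b7=0 t=0,i=4
  ##.|.  b6=0 t=0,i=5
  #.#|#  b5=1 t=0,i=0
  #..|#  b4=1 t=0,i=6
  .##|.  b3=0 t=0,i=3
  .#.|#  b2=1 t=0,i=1
  ..#|#  b1=1 t=0,i=11
  ...|.  b0=0 t=0,i=7
  bits 00110110 = 54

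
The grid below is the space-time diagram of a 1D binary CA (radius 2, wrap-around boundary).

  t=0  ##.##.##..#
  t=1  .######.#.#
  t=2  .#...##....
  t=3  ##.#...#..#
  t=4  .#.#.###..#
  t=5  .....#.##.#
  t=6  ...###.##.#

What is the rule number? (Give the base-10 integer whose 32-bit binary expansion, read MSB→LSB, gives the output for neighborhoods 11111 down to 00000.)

2077368502

  #####|.  b31=0 t=1,i=3
  ####.|#  b30=1 t=1,i=5
  ###.#|#  b29=1 t=0,i=1
  ###..|#  b28=1 t=4,i=7
  ##.##|#  b27=1 t=0,i=2
  ##.#.|.  b26=0 t=1,i=7
  ##..#|#  b25=1 t=0,i=8
  ##...|#  b24=1 t=2,i=7
  #.###|#  b23=1 t=1,i=1
  #.##.|#  b22=1 t=0,i=3
  #.#.#|.  b21=0 t=1,i=8
  #.#..|#  b20=1 t=3,i=3
  #..##|.  b19=0 t=0,i=9
  #..#.|.  b18=0 t=4,i=9
  #...#|#  b17=1 t=2,i=3
  #....|.  b16=0 t=2,i=8
  .####|.  b15=0 t=1,i=2
  .###.|.  b14=0 t=0,i=0
  .##.#|#  b13=1 t=0,i=4
  .##..|.  b12=0 t=0,i=7
  .#.##|.  b11=0 t=1,i=0
  .#.#.|.  b10=0 t=1,i=9
  .#..#|.  b9=0 t=3,i=8
  .#...|.  b8=0 t=2,i=2
  ..###|#  b7=1 t=0,i=10
  ..##.|.  b6=0 t=2,i=5
  ..#.#|#  b5=1 t=4,i=10
  ..#..|#  b4=1 t=2,i=1
  ...##|.  b3=0 t=2,i=4
  ...#.|#  b2=1 t=2,i=0
  ....#|#  b1=1 t=2,i=10
  .....|.  b0=0 t=2,i=9
  bits 01111011110100100010000010110110 = 2077368502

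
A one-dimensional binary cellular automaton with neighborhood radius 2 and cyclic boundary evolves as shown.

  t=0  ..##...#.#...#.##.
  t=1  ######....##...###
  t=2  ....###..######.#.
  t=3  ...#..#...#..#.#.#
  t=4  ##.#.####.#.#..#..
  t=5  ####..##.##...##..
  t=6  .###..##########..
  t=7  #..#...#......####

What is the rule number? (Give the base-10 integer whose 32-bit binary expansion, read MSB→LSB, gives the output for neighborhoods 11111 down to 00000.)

1567011160

  [31] ##### => .  t=1,i=0
  [30] ####. => #  t=1,i=4
  [29] ###.# => .  t=2,i=14
  [28] ###.. => #  t=1,i=5
  [27] ##.## => #  t=5,i=8
  [26] ##.#. => #  t=2,i=15
  [25] ##..# => .  t=2,i=7
  [24] ##... => #  t=0,i=4
  [23] #.### => .  t=4,i=5
  [22] #.##. => #  t=0,i=15
  [21] #.#.# => #  t=3,i=15
  [20] #.#.. => .  t=0,i=9
  [19] #..## => .  t=2,i=8
  [18] #..#. => #  t=3,i=5
  [17] #...# => #  t=0,i=0
  [16] #.... => .  t=1,i=7
  [15] .#### => #  t=1,i=16
  [14] .###. => .  t=2,i=5
  [13] .##.# => #  t=4,i=1
  [12] .##.. => #  t=0,i=3
  [11] .#.## => .  t=0,i=14
  [10] .#.#. => .  t=0,i=8
  [9] .#..# => .  t=3,i=4
  [8] .#... => #  t=0,i=10
  [7] ..### => .  t=1,i=15
  [6] ..##. => #  t=0,i=2
  [5] ..#.# => .  t=0,i=7
  [4] ..#.. => #  t=3,i=3
  [3] ...## => #  t=0,i=1
  [2] ...#. => .  t=0,i=6
  [1] ....# => .  t=1,i=8
  [0] ..... => .  t=2,i=1
  bits 01011101011001101011000101011000 = 1567011160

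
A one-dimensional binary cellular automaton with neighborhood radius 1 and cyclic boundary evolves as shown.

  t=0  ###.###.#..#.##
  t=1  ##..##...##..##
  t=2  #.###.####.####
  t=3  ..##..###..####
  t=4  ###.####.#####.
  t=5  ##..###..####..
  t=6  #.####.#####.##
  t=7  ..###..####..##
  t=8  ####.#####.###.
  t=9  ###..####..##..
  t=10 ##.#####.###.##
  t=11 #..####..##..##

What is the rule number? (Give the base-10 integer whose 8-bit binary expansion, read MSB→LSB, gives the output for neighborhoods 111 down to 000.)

155

  [7] ### => #  t=0,i=0
  [6] ##. => .  t=0,i=2
  [5] #.# => .  t=0,i=3
  [4] #.. => #  t=0,i=9
  [3] .## => #  t=0,i=4
  [2] .#. => .  t=0,i=8
  [1] ..# => #  t=0,i=10
  [0] ... => #  t=1,i=7
  bits 10011011 = 155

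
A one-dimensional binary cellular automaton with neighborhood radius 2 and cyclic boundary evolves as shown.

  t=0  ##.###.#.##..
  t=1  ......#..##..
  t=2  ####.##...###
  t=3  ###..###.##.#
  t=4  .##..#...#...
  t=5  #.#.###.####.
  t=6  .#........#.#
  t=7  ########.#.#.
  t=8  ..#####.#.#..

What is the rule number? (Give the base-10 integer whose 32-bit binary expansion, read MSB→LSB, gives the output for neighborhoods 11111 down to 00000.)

  [31] ##### => #  t=2,i=0
  [30] ####. => #  t=2,i=2
  [29] ###.# => .  t=0,i=5
  [28] ###.. => #  t=3,i=2
  [27] ##.## => .  t=0,i=2
  [26] ##.#. => #  t=0,i=6
  [25] ##..# => .  t=0,i=11
  [24] ##... => #  t=1,i=11
  [23] #.### => .  t=0,i=3
  [22] #.##. => #  t=0,i=9
  [21] #.#.# => .  t=0,i=7
  [20] #.#.. => #  t=6,i=1
  [19] #..## => .  t=0,i=12
  [18] #..#. => #  t=4,i=4
  [17] #...# => .  t=2,i=8
  [16] #.... => #  t=1,i=12
  [15] .#### => .  t=2,i=11
  [14] .###. => .  t=0,i=4
  [13] .##.# => .  t=0,i=1
  [12] .##.. => #  t=0,i=10
  [11] .#.## => .  t=0,i=8
  [10] .#.#. => #  t=5,i=1
  [9] .#..# => .  t=1,i=7
  [8] .#... => #  t=4,i=6
  [7] ..### => #  t=2,i=10
  [6] ..##. => .  t=0,i=0
  [5] ..#.# => .  t=6,i=10
  [4] ..#.. => #  t=1,i=6
  [3] ...## => #  t=2,i=9
  [2] ...#. => #  t=1,i=5
  [1] ....# => .  t=1,i=4
  [0] ..... => #  t=1,i=0
  bits 11010101010101010001010110011101 = 3579123101

3579123101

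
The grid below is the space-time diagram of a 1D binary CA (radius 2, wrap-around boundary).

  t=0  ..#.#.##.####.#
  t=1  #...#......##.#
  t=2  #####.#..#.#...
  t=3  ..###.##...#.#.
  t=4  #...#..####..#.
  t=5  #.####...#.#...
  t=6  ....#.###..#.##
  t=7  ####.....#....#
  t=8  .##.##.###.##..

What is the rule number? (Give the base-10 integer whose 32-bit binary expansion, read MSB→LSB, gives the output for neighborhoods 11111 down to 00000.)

3811775062

  [31] ##### => #  t=2,i=2
  [30] ####. => #  t=0,i=11
  [29] ###.# => #  t=0,i=12
  [28] ###.. => .  t=4,i=10
  [27] ##.## => .  t=0,i=8
  [26] ##.#. => .  t=0,i=13
  [25] ##..# => #  t=4,i=11
  [24] ##... => #  t=1,i=1
  [23] #.### => .  t=0,i=9
  [22] #.##. => .  t=0,i=6
  [21] #.#.# => #  t=0,i=4
  [20] #.#.. => #  t=0,i=14
  [19] #..## => .  t=4,i=6
  [18] #..#. => .  t=0,i=1
  [17] #...# => #  t=1,i=2
  [16] #.... => #  t=1,i=6
  [15] .#### => .  t=0,i=10
  [14] .###. => .  t=3,i=3
  [13] .##.# => .  t=0,i=7
  [12] .##.. => #  t=1,i=0
  [11] .#.## => .  t=0,i=5
  [10] .#.#. => .  t=0,i=3
  [9] .#..# => #  t=0,i=0
  [8] .#... => .  t=1,i=5
  [7] ..### => .  t=2,i=0
  [6] ..##. => #  t=1,i=11
  [5] ..#.# => .  t=0,i=2
  [4] ..#.. => #  t=1,i=4
  [3] ...## => .  t=1,i=10
  [2] ...#. => #  t=1,i=3
  [1] ....# => #  t=1,i=9
  [0] ..... => .  t=1,i=7
  bits 11100011001100110001001001010110 = 3811775062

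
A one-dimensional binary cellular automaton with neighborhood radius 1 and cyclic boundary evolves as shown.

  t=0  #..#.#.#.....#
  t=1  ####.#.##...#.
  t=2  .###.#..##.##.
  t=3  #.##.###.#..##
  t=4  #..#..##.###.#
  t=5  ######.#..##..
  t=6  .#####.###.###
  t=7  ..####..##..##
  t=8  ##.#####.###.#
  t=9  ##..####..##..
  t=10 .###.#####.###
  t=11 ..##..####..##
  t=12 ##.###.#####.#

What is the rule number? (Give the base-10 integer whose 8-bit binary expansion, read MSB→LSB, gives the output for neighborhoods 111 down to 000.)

  ### -> #   bit 7 = 1  t=1,i=1
  ##. -> #   bit 6 = 1  t=0,i=0
  #.# -> .   bit 5 = 0  t=0,i=4
  #.. -> #   bit 4 = 1  t=0,i=1
  .## -> .   bit 3 = 0  t=0,i=13
  .#. -> #   bit 2 = 1  t=0,i=3
  ..# -> #   bit 1 = 1  t=0,i=2
  ... -> .   bit 0 = 0  t=0,i=9
  bits 11010110 = 214

214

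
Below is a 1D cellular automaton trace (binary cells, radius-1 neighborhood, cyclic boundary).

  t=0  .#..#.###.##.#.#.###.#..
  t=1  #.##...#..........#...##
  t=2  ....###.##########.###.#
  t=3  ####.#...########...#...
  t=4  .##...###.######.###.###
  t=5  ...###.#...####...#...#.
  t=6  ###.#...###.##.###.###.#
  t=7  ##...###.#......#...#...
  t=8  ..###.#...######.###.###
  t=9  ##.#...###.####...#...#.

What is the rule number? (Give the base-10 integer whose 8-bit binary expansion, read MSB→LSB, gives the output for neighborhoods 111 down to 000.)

147

  ### -> #   bit 7 = 1  t=0,i=7
  ##. -> .   bit 6 = 0  t=0,i=8
  #.# -> .   bit 5 = 0  t=0,i=5
  #.. -> #   bit 4 = 1  t=0,i=2
  .## -> .   bit 3 = 0  t=0,i=6
  .#. -> .   bit 2 = 0  t=0,i=1
  ..# -> #   bit 1 = 1  t=0,i=0
  ... -> #   bit 0 = 1  t=0,i=23
  bits 10010011 = 147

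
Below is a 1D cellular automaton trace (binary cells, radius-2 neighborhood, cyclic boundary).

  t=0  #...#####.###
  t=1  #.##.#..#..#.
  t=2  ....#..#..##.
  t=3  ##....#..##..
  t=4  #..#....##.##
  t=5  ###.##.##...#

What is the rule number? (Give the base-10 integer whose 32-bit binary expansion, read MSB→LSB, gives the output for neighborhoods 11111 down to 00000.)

  nb #####: next=.  (t=0,i=6, bit31=0)
  nb ####.: next=.  (t=0,i=7, bit30=0)
  nb ###.#: next=#  (t=0,i=8, bit29=1)
  nb ###..: next=#  (t=0,i=0, bit28=1)
  nb ##.##: next=.  (t=0,i=9, bit27=0)
  nb ##.#.: next=#  (t=1,i=4, bit26=1)
  nb ##..#: next=#  (t=3,i=11, bit25=1)
  nb ##...: next=.  (t=0,i=1, bit24=0)
  nb #.###: next=.  (t=0,i=10, bit23=0)
  nb #.##.: next=.  (t=1,i=2, bit22=0)
  nb #.#.#: next=.  (t=1,i=0, bit21=0)
  nb #.#..: next=.  (t=1,i=5, bit20=0)
  nb #..##: next=#  (t=2,i=9, bit19=1)
  nb #..#.: next=#  (t=1,i=7, bit18=1)
  nb #...#: next=#  (t=0,i=2, bit17=1)
  nb #....: next=#  (t=2,i=0, bit16=1)
  nb .####: next=#  (t=0,i=5, bit15=1)
  nb .###.: next=#  (t=4,i=12, bit14=1)
  nb .##.#: next=.  (t=1,i=3, bit13=0)
  nb .##..: next=.  (t=2,i=11, bit12=0)
  nb .#.##: next=.  (t=1,i=1, bit11=0)
  nb .#.#.: next=.  (t=1,i=12, bit10=0)
  nb .#..#: next=.  (t=1,i=6, bit9=0)
  nb .#...: next=#  (t=4,i=4, bit8=1)
  nb ..###: next=.  (t=0,i=4, bit7=0)
  nb ..##.: next=#  (t=2,i=10, bit6=1)
  nb ..#.#: next=#  (t=1,i=11, bit5=1)
  nb ..#..: next=.  (t=1,i=8, bit4=0)
  nb ...##: next=#  (t=0,i=3, bit3=1)
  nb ...#.: next=.  (t=2,i=3, bit2=0)
  nb ....#: next=.  (t=2,i=2, bit1=0)
  nb .....: next=#  (t=2,i=1, bit0=1)
  bits 00110110000011111100000101101001 = 907002217

907002217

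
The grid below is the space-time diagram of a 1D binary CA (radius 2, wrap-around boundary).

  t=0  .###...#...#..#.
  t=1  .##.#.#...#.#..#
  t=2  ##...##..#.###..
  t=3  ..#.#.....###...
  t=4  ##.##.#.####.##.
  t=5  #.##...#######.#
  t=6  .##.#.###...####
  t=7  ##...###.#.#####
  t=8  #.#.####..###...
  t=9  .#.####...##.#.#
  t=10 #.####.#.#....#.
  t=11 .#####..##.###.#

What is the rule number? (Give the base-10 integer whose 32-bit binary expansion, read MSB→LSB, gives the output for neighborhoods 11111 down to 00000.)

  #####|.  b31=0 t=5,i=9
  ####.|#  b30=1 t=4,i=10
  ###.#|#  b29=1 t=4,i=11
  ###..|.  b28=0 t=0,i=3
  ##.##|#  b27=1 t=4,i=2
  ##.#.|.  b26=0 t=1,i=3
  ##..#|.  b25=0 t=2,i=7
  ##...|#  b24=1 t=0,i=4
  #.###|#  b23=1 t=2,i=11
  #.##.|#  b22=1 t=1,i=1
  #.#.#|.  b21=0 t=1,i=4
  #.#..|#  b20=1 t=1,i=6
  #..##|.  b19=0 t=0,i=0
  #..#.|.  b18=0 t=0,i=13
  #...#|.  b17=0 t=0,i=5
  #....|#  b16=1 t=3,i=6
  .####|#  b15=1 t=4,i=9
  .###.|#  b14=1 t=0,i=2
  .##.#|.  b13=0 t=1,i=2
  .##..|.  b12=0 t=2,i=1
  .#.##|#  b11=1 t=1,i=0
  .#.#.|#  b10=1 t=1,i=5
  .#..#|#  b9=1 t=0,i=12
  .#...|.  b8=0 t=0,i=8
  ..###|#  b7=1 t=0,i=1
  ..##.|.  b6=0 t=2,i=0
  ..#.#|.  b5=0 t=1,i=10
  ..#..|.  b4=0 t=0,i=7
  ...##|#  b3=1 t=2,i=4
  ...#.|#  b2=1 t=0,i=6
  ....#|#  b1=1 t=3,i=0
  .....|.  b0=0 t=3,i=7
  bits 01101001110100011100111010001110 = 1775357582

1775357582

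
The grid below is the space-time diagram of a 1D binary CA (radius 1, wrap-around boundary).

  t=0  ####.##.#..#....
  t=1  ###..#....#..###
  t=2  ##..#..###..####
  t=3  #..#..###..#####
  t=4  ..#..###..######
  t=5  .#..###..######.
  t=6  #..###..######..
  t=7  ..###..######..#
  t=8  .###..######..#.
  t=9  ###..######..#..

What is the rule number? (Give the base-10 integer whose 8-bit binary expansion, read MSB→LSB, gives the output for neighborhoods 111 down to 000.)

139

  ### -> #   bit 7 = 1  t=0,i=1
  ##. -> .   bit 6 = 0  t=0,i=3
  #.# -> .   bit 5 = 0  t=0,i=4
  #.. -> .   bit 4 = 0  t=0,i=9
  .## -> #   bit 3 = 1  t=0,i=0
  .#. -> .   bit 2 = 0  t=0,i=8
  ..# -> #   bit 1 = 1  t=0,i=10
  ... -> #   bit 0 = 1  t=0,i=13
  bits 10001011 = 139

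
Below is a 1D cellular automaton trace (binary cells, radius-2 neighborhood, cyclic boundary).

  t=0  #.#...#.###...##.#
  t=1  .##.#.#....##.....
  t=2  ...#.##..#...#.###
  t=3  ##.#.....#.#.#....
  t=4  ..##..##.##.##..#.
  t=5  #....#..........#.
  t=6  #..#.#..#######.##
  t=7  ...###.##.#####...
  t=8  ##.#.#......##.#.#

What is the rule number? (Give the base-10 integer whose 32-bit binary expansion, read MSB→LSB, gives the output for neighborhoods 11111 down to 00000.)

  [31] ##### => #  t=6,i=10
  [30] ####. => #  t=6,i=13
  [29] ###.# => #  t=6,i=14
  [28] ###.. => .  t=0,i=10
  [27] ##.## => .  t=0,i=16
  [26] ##.#. => #  t=0,i=1
  [25] ##..# => .  t=2,i=7
  [24] ##... => #  t=0,i=11
  [23] #.### => .  t=0,i=8
  [22] #.##. => .  t=0,i=17
  [21] #.#.# => .  t=1,i=4
  [20] #.#.. => #  t=0,i=2
  [19] #..## => #  t=4,i=5
  [18] #..#. => .  t=2,i=8
  [17] #...# => #  t=0,i=4
  [16] #.... => .  t=1,i=8
  [15] .#### => .  t=6,i=9
  [14] .###. => .  t=0,i=9
  [13] .##.# => .  t=0,i=0
  [12] .##.. => .  t=1,i=12
  [11] .#.## => .  t=0,i=7
  [10] .#.#. => #  t=1,i=5
  [9] .#..# => .  t=6,i=6
  [8] .#... => .  t=0,i=3
  [7] ..### => #  t=6,i=8
  [6] ..##. => .  t=0,i=14
  [5] ..#.# => #  t=0,i=6
  [4] ..#.. => #  t=2,i=9
  [3] ...## => .  t=0,i=13
  [2] ...#. => .  t=0,i=5
  [1] ....# => #  t=1,i=9
  [0] ..... => #  t=1,i=15
  bits 11100101000110100000010010110011 = 3843687603

3843687603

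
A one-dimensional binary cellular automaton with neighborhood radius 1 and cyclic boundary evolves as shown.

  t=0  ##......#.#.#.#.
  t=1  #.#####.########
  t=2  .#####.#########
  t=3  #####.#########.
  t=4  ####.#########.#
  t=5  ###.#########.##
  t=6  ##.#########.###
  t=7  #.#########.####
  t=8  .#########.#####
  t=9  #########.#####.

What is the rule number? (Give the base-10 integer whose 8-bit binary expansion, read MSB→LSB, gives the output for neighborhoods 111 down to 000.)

189

  ###|#  b7=1 t=1,i=3
  ##.|.  b6=0 t=0,i=1
  #.#|#  b5=1 t=0,i=9
  #..|#  b4=1 t=0,i=2
  .##|#  b3=1 t=0,i=0
  .#.|#  b2=1 t=0,i=8
  ..#|.  b1=0 t=0,i=7
  ...|#  b0=1 t=0,i=3
  bits 10111101 = 189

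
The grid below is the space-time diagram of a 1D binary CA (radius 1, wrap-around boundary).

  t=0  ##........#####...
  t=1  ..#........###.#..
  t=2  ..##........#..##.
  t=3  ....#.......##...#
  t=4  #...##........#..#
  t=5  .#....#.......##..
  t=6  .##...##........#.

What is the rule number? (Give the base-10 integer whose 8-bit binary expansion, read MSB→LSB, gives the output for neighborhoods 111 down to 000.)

  ###|#  b7=1 t=0,i=11
  ##.|.  b6=0 t=0,i=1
  #.#|.  b5=0 t=1,i=14
  #..|#  b4=1 t=0,i=2
  .##|.  b3=0 t=0,i=0
  .#.|#  b2=1 t=1,i=2
  ..#|.  b1=0 t=0,i=9
  ...|.  b0=0 t=0,i=3
  bits 10010100 = 148

148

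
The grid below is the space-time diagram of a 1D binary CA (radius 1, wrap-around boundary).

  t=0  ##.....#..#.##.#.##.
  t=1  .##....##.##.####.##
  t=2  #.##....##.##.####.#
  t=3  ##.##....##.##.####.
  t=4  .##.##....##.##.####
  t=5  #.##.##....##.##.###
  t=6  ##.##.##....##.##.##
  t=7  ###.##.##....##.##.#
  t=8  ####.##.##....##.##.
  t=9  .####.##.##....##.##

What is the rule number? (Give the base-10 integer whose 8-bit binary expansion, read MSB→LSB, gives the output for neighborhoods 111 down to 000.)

244

  [7] ### => #  t=1,i=14
  [6] ##. => #  t=0,i=1
  [5] #.# => #  t=0,i=11
  [4] #.. => #  t=0,i=2
  [3] .## => .  t=0,i=0
  [2] .#. => #  t=0,i=7
  [1] ..# => .  t=0,i=6
  [0] ... => .  t=0,i=3
  bits 11110100 = 244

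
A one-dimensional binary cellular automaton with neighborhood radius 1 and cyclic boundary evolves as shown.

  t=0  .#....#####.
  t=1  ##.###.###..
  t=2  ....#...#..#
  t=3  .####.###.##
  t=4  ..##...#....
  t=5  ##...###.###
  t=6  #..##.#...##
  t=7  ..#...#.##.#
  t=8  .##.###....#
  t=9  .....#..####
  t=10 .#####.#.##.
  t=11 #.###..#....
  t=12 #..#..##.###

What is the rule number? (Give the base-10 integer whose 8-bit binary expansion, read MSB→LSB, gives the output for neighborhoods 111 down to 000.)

135

  nb ###: next=#  (t=0,i=7, bit7=1)
  nb ##.: next=.  (t=0,i=10, bit6=0)
  nb #.#: next=.  (t=1,i=2, bit5=0)
  nb #..: next=.  (t=0,i=2, bit4=0)
  nb .##: next=.  (t=0,i=6, bit3=0)
  nb .#.: next=#  (t=0,i=1, bit2=1)
  nb ..#: next=#  (t=0,i=0, bit1=1)
  nb ...: next=#  (t=0,i=3, bit0=1)
  bits 10000111 = 135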